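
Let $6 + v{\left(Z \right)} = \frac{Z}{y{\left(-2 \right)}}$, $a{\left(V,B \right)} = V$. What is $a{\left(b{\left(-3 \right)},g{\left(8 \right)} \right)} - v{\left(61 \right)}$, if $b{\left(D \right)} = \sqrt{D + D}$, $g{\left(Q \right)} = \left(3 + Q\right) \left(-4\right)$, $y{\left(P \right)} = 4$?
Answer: $- \frac{37}{4} + i \sqrt{6} \approx -9.25 + 2.4495 i$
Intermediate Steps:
$g{\left(Q \right)} = -12 - 4 Q$
$b{\left(D \right)} = \sqrt{2} \sqrt{D}$ ($b{\left(D \right)} = \sqrt{2 D} = \sqrt{2} \sqrt{D}$)
$v{\left(Z \right)} = -6 + \frac{Z}{4}$
$a{\left(b{\left(-3 \right)},g{\left(8 \right)} \right)} - v{\left(61 \right)} = \sqrt{2} \sqrt{-3} - \left(-6 + \frac{1}{4} \cdot 61\right) = \sqrt{2} i \sqrt{3} - \left(-6 + \frac{61}{4}\right) = i \sqrt{6} - \frac{37}{4} = - \frac{37}{4} + i \sqrt{6}$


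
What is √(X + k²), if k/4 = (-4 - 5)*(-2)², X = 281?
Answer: √21017 ≈ 144.97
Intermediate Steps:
k = -144 (k = 4*((-4 - 5)*(-2)²) = 4*(-9*4) = 4*(-36) = -144)
√(X + k²) = √(281 + (-144)²) = √(281 + 20736) = √21017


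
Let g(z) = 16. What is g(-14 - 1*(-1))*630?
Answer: 10080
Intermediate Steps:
g(-14 - 1*(-1))*630 = 16*630 = 10080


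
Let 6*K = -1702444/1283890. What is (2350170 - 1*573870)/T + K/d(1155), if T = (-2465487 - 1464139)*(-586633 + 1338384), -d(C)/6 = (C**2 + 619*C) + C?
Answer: -37868139900265513/64916805364980572396250 ≈ -5.8333e-7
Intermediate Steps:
d(C) = -3720*C - 6*C**2 (d(C) = -6*((C**2 + 619*C) + C) = -6*(C**2 + 620*C) = -3720*C - 6*C**2)
T = -2954100275126 (T = -3929626*751751 = -2954100275126)
K = -425611/1925835 (K = (-1702444/1283890)/6 = (-1702444*1/1283890)/6 = (1/6)*(-851222/641945) = -425611/1925835 ≈ -0.22100)
(2350170 - 1*573870)/T + K/d(1155) = (2350170 - 1*573870)/(-2954100275126) - 425611*(-1/(6930*(620 + 1155)))/1925835 = (2350170 - 573870)*(-1/2954100275126) - 425611/(1925835*((-6*1155*1775))) = 1776300*(-1/2954100275126) - 425611/1925835/(-12300750) = -888150/1477050137563 - 425611/1925835*(-1/12300750) = -888150/1477050137563 + 425611/23689214876250 = -37868139900265513/64916805364980572396250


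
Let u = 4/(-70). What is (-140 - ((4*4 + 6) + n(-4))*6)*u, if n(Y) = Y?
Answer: 496/35 ≈ 14.171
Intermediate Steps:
u = -2/35 (u = 4*(-1/70) = -2/35 ≈ -0.057143)
(-140 - ((4*4 + 6) + n(-4))*6)*u = (-140 - ((4*4 + 6) - 4)*6)*(-2/35) = (-140 - ((16 + 6) - 4)*6)*(-2/35) = (-140 - (22 - 4)*6)*(-2/35) = (-140 - 1*18*6)*(-2/35) = (-140 - 18*6)*(-2/35) = (-140 - 108)*(-2/35) = -248*(-2/35) = 496/35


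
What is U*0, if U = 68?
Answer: 0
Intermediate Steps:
U*0 = 68*0 = 0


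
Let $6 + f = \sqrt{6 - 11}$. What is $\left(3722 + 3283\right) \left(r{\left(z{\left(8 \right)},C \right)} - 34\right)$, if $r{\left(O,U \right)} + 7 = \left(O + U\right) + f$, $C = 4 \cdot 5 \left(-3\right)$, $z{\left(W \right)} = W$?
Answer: $-693495 + 7005 i \sqrt{5} \approx -6.935 \cdot 10^{5} + 15664.0 i$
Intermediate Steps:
$f = -6 + i \sqrt{5}$ ($f = -6 + \sqrt{6 - 11} = -6 + \sqrt{-5} = -6 + i \sqrt{5} \approx -6.0 + 2.2361 i$)
$C = -60$ ($C = 20 \left(-3\right) = -60$)
$r{\left(O,U \right)} = -13 + O + U + i \sqrt{5}$ ($r{\left(O,U \right)} = -7 - \left(6 - O - U - i \sqrt{5}\right) = -7 + \left(-6 + O + U + i \sqrt{5}\right) = -13 + O + U + i \sqrt{5}$)
$\left(3722 + 3283\right) \left(r{\left(z{\left(8 \right)},C \right)} - 34\right) = \left(3722 + 3283\right) \left(\left(-13 + 8 - 60 + i \sqrt{5}\right) - 34\right) = 7005 \left(\left(-65 + i \sqrt{5}\right) - 34\right) = 7005 \left(-99 + i \sqrt{5}\right) = -693495 + 7005 i \sqrt{5}$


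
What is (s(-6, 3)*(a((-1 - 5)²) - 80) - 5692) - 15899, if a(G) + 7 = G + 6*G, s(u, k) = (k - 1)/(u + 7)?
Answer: -21261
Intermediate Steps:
s(u, k) = (-1 + k)/(7 + u)
a(G) = -7 + 7*G (a(G) = -7 + (G + 6*G) = -7 + 7*G)
(s(-6, 3)*(a((-1 - 5)²) - 80) - 5692) - 15899 = (((-1 + 3)/(7 - 6))*((-7 + 7*(-1 - 5)²) - 80) - 5692) - 15899 = ((2/1)*((-7 + 7*(-6)²) - 80) - 5692) - 15899 = ((1*2)*((-7 + 7*36) - 80) - 5692) - 15899 = (2*((-7 + 252) - 80) - 5692) - 15899 = (2*(245 - 80) - 5692) - 15899 = (2*165 - 5692) - 15899 = (330 - 5692) - 15899 = -5362 - 15899 = -21261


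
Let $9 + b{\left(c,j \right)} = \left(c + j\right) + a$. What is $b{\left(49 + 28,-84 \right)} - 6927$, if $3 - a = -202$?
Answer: $-6738$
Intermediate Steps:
$a = 205$ ($a = 3 - -202 = 3 + 202 = 205$)
$b{\left(c,j \right)} = 196 + c + j$ ($b{\left(c,j \right)} = -9 + \left(\left(c + j\right) + 205\right) = -9 + \left(205 + c + j\right) = 196 + c + j$)
$b{\left(49 + 28,-84 \right)} - 6927 = \left(196 + \left(49 + 28\right) - 84\right) - 6927 = \left(196 + 77 - 84\right) - 6927 = 189 - 6927 = -6738$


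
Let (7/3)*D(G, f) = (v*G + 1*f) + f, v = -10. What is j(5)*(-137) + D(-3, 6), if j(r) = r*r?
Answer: -3407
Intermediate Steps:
j(r) = r²
D(G, f) = -30*G/7 + 6*f/7 (D(G, f) = 3*((-10*G + 1*f) + f)/7 = 3*((-10*G + f) + f)/7 = 3*((f - 10*G) + f)/7 = 3*(-10*G + 2*f)/7 = -30*G/7 + 6*f/7)
j(5)*(-137) + D(-3, 6) = 5²*(-137) + (-30/7*(-3) + (6/7)*6) = 25*(-137) + (90/7 + 36/7) = -3425 + 18 = -3407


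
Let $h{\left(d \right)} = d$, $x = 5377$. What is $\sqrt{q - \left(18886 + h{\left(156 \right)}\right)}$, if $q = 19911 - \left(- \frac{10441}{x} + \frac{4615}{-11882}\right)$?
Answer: $\frac{\sqrt{21045305141844398}}{4914578} \approx 29.518$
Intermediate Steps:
$q = \frac{97865614467}{4914578}$ ($q = 19911 - \left(- \frac{10441}{5377} + \frac{4615}{-11882}\right) = 19911 - \left(\left(-10441\right) \frac{1}{5377} + 4615 \left(- \frac{1}{11882}\right)\right) = 19911 - \left(- \frac{10441}{5377} - \frac{355}{914}\right) = 19911 - - \frac{11451909}{4914578} = 19911 + \frac{11451909}{4914578} = \frac{97865614467}{4914578} \approx 19913.0$)
$\sqrt{q - \left(18886 + h{\left(156 \right)}\right)} = \sqrt{\frac{97865614467}{4914578} - 19042} = \sqrt{\frac{4282220191}{4914578}} = \frac{\sqrt{21045305141844398}}{4914578}$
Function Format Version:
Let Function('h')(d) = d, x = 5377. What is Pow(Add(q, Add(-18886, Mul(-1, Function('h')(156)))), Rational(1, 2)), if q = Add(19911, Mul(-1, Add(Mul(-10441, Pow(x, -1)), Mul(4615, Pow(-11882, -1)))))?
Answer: Mul(Rational(1, 4914578), Pow(21045305141844398, Rational(1, 2))) ≈ 29.518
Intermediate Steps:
q = Rational(97865614467, 4914578) (q = Add(19911, Mul(-1, Add(Mul(-10441, Pow(5377, -1)), Mul(4615, Pow(-11882, -1))))) = Add(19911, Mul(-1, Add(Mul(-10441, Rational(1, 5377)), Mul(4615, Rational(-1, 11882))))) = Add(19911, Mul(-1, Add(Rational(-10441, 5377), Rational(-355, 914)))) = Add(19911, Mul(-1, Rational(-11451909, 4914578))) = Add(19911, Rational(11451909, 4914578)) = Rational(97865614467, 4914578) ≈ 19913.)
Pow(Add(q, Add(-18886, Mul(-1, Function('h')(156)))), Rational(1, 2)) = Pow(Add(Rational(97865614467, 4914578), Add(-18886, Mul(-1, 156))), Rational(1, 2)) = Pow(Add(Rational(97865614467, 4914578), Add(-18886, -156)), Rational(1, 2)) = Pow(Add(Rational(97865614467, 4914578), -19042), Rational(1, 2)) = Pow(Rational(4282220191, 4914578), Rational(1, 2)) = Mul(Rational(1, 4914578), Pow(21045305141844398, Rational(1, 2)))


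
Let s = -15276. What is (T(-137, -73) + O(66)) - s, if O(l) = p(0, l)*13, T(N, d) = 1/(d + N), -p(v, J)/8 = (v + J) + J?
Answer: 325079/210 ≈ 1548.0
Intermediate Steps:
p(v, J) = -16*J - 8*v (p(v, J) = -8*((v + J) + J) = -8*((J + v) + J) = -8*(v + 2*J) = -16*J - 8*v)
T(N, d) = 1/(N + d)
O(l) = -208*l (O(l) = (-16*l - 8*0)*13 = (-16*l + 0)*13 = -16*l*13 = -208*l)
(T(-137, -73) + O(66)) - s = (1/(-137 - 73) - 208*66) - 1*(-15276) = (1/(-210) - 13728) + 15276 = (-1/210 - 13728) + 15276 = -2882881/210 + 15276 = 325079/210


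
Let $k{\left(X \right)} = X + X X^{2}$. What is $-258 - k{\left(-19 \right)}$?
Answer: $6620$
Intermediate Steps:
$k{\left(X \right)} = X + X^{3}$
$-258 - k{\left(-19 \right)} = -258 - \left(-19 + \left(-19\right)^{3}\right) = -258 - \left(-19 - 6859\right) = -258 - -6878 = -258 + 6878 = 6620$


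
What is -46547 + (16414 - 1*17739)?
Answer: -47872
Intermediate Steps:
-46547 + (16414 - 1*17739) = -46547 + (16414 - 17739) = -46547 - 1325 = -47872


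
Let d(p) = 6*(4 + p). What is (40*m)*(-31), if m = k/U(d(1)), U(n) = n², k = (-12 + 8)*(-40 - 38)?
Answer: -6448/15 ≈ -429.87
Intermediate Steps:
d(p) = 24 + 6*p
k = 312 (k = -4*(-78) = 312)
m = 26/75 (m = 312/((24 + 6*1)²) = 312/((24 + 6)²) = 312/(30²) = 312/900 = 312*(1/900) = 26/75 ≈ 0.34667)
(40*m)*(-31) = (40*(26/75))*(-31) = (208/15)*(-31) = -6448/15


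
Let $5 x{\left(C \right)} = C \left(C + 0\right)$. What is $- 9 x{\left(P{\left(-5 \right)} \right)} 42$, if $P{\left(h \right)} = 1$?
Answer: $- \frac{378}{5} \approx -75.6$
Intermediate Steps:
$x{\left(C \right)} = \frac{C^{2}}{5}$ ($x{\left(C \right)} = \frac{C \left(C + 0\right)}{5} = \frac{C C}{5} = \frac{C^{2}}{5}$)
$- 9 x{\left(P{\left(-5 \right)} \right)} 42 = - 9 \frac{1^{2}}{5} \cdot 42 = - 9 \cdot \frac{1}{5} \cdot 1 \cdot 42 = \left(-9\right) \frac{1}{5} \cdot 42 = \left(- \frac{9}{5}\right) 42 = - \frac{378}{5}$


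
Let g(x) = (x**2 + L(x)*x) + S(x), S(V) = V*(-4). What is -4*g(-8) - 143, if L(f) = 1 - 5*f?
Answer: 785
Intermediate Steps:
S(V) = -4*V
g(x) = x**2 - 4*x + x*(1 - 5*x) (g(x) = (x**2 + (1 - 5*x)*x) - 4*x = (x**2 + x*(1 - 5*x)) - 4*x = x**2 - 4*x + x*(1 - 5*x))
-4*g(-8) - 143 = -(-32)*(-3 - 4*(-8)) - 143 = -(-32)*(-3 + 32) - 143 = -(-32)*29 - 143 = -4*(-232) - 143 = 928 - 143 = 785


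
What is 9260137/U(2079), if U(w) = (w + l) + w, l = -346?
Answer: 9260137/3812 ≈ 2429.2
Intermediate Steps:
U(w) = -346 + 2*w (U(w) = (w - 346) + w = (-346 + w) + w = -346 + 2*w)
9260137/U(2079) = 9260137/(-346 + 2*2079) = 9260137/(-346 + 4158) = 9260137/3812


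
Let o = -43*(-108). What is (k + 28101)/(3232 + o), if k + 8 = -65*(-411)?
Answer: 13702/1969 ≈ 6.9589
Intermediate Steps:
o = 4644
k = 26707 (k = -8 - 65*(-411) = -8 + 26715 = 26707)
(k + 28101)/(3232 + o) = (26707 + 28101)/(3232 + 4644) = 54808/7876 = 54808*(1/7876) = 13702/1969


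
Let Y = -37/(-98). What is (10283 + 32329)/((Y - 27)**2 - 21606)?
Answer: -409245648/200697143 ≈ -2.0391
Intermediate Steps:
Y = 37/98 (Y = -37*(-1/98) = 37/98 ≈ 0.37755)
(10283 + 32329)/((Y - 27)**2 - 21606) = (10283 + 32329)/((37/98 - 27)**2 - 21606) = 42612/((-2609/98)**2 - 21606) = 42612/(6806881/9604 - 21606) = 42612/(-200697143/9604) = 42612*(-9604/200697143) = -409245648/200697143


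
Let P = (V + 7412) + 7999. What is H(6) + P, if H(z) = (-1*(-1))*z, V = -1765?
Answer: 13652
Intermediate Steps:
P = 13646 (P = (-1765 + 7412) + 7999 = 5647 + 7999 = 13646)
H(z) = z (H(z) = 1*z = z)
H(6) + P = 6 + 13646 = 13652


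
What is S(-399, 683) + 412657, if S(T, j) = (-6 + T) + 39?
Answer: 412291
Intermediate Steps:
S(T, j) = 33 + T
S(-399, 683) + 412657 = (33 - 399) + 412657 = -366 + 412657 = 412291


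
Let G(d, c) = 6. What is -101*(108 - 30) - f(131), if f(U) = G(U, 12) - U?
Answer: -7753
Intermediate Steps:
f(U) = 6 - U
-101*(108 - 30) - f(131) = -101*(108 - 30) - (6 - 1*131) = -101*78 - (6 - 131) = -7878 - 1*(-125) = -7878 + 125 = -7753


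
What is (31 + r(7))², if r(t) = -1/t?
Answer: 46656/49 ≈ 952.16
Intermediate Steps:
(31 + r(7))² = (31 - 1/7)² = (31 - 1*⅐)² = (31 - ⅐)² = (216/7)² = 46656/49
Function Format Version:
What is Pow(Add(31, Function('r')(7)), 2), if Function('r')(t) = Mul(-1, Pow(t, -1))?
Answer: Rational(46656, 49) ≈ 952.16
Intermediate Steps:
Pow(Add(31, Function('r')(7)), 2) = Pow(Add(31, Mul(-1, Pow(7, -1))), 2) = Pow(Add(31, Mul(-1, Rational(1, 7))), 2) = Pow(Add(31, Rational(-1, 7)), 2) = Pow(Rational(216, 7), 2) = Rational(46656, 49)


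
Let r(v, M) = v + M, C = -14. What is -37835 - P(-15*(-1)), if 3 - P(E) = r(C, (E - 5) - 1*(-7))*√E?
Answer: -37838 + 3*√15 ≈ -37826.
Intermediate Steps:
r(v, M) = M + v
P(E) = 3 - √E*(-12 + E) (P(E) = 3 - (((E - 5) - 1*(-7)) - 14)*√E = 3 - (((-5 + E) + 7) - 14)*√E = 3 - ((2 + E) - 14)*√E = 3 - (-12 + E)*√E = 3 - √E*(-12 + E))
-37835 - P(-15*(-1)) = -37835 - (3 + √(-15*(-1))*(12 - (-15)*(-1))) = -37835 - (3 + √15*(12 - 1*15)) = -37835 - (3 + √15*(12 - 15)) = -37835 - (3 + √15*(-3)) = -37835 - (3 - 3*√15) = -37835 + (-3 + 3*√15) = -37838 + 3*√15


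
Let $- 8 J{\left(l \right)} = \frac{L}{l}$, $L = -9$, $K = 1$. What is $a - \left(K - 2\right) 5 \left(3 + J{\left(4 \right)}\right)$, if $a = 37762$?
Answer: $\frac{1208909}{32} \approx 37778.0$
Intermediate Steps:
$J{\left(l \right)} = \frac{9}{8 l}$ ($J{\left(l \right)} = - \frac{\left(-9\right) \frac{1}{l}}{8} = \frac{9}{8 l}$)
$a - \left(K - 2\right) 5 \left(3 + J{\left(4 \right)}\right) = 37762 - \left(1 - 2\right) 5 \left(3 + \frac{9}{8 \cdot 4}\right) = 37762 - \left(-1\right) 5 \left(3 + \frac{9}{8} \cdot \frac{1}{4}\right) = 37762 - - 5 \left(3 + \frac{9}{32}\right) = 37762 - \left(-5\right) \frac{105}{32} = 37762 - - \frac{525}{32} = 37762 + \frac{525}{32} = \frac{1208909}{32}$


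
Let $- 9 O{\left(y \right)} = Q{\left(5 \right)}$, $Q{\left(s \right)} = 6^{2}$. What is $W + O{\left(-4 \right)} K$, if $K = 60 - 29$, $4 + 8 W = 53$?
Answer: $- \frac{943}{8} \approx -117.88$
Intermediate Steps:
$Q{\left(s \right)} = 36$
$W = \frac{49}{8}$ ($W = - \frac{1}{2} + \frac{1}{8} \cdot 53 = - \frac{1}{2} + \frac{53}{8} = \frac{49}{8} \approx 6.125$)
$K = 31$ ($K = 60 - 29 = 31$)
$O{\left(y \right)} = -4$ ($O{\left(y \right)} = \left(- \frac{1}{9}\right) 36 = -4$)
$W + O{\left(-4 \right)} K = \frac{49}{8} - 124 = - \frac{943}{8}$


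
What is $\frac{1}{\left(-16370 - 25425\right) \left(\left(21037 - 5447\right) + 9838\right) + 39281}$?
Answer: $- \frac{1}{1062723979} \approx -9.4098 \cdot 10^{-10}$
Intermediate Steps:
$\frac{1}{\left(-16370 - 25425\right) \left(\left(21037 - 5447\right) + 9838\right) + 39281} = \frac{1}{- 41795 \left(\left(21037 - 5447\right) + 9838\right) + 39281} = \frac{1}{- 41795 \left(15590 + 9838\right) + 39281} = \frac{1}{\left(-41795\right) 25428 + 39281} = \frac{1}{-1062763260 + 39281} = \frac{1}{-1062723979} = - \frac{1}{1062723979}$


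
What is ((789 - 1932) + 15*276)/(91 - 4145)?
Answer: -2997/4054 ≈ -0.73927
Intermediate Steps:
((789 - 1932) + 15*276)/(91 - 4145) = (-1143 + 4140)/(-4054) = 2997*(-1/4054) = -2997/4054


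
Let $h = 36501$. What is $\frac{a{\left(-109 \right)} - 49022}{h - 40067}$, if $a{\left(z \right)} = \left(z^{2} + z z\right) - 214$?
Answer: $\frac{12737}{1783} \approx 7.1436$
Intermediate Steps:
$a{\left(z \right)} = -214 + 2 z^{2}$ ($a{\left(z \right)} = \left(z^{2} + z^{2}\right) - 214 = 2 z^{2} - 214 = -214 + 2 z^{2}$)
$\frac{a{\left(-109 \right)} - 49022}{h - 40067} = \frac{\left(-214 + 2 \left(-109\right)^{2}\right) - 49022}{36501 - 40067} = \frac{\left(-214 + 2 \cdot 11881\right) - 49022}{-3566} = \left(\left(-214 + 23762\right) - 49022\right) \left(- \frac{1}{3566}\right) = \left(23548 - 49022\right) \left(- \frac{1}{3566}\right) = \left(-25474\right) \left(- \frac{1}{3566}\right) = \frac{12737}{1783}$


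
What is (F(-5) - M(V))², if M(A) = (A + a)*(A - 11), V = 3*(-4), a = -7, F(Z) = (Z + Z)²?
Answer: 113569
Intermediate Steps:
F(Z) = 4*Z² (F(Z) = (2*Z)² = 4*Z²)
V = -12
M(A) = (-11 + A)*(-7 + A) (M(A) = (A - 7)*(A - 11) = (-7 + A)*(-11 + A) = (-11 + A)*(-7 + A))
(F(-5) - M(V))² = (4*(-5)² - (77 + (-12)² - 18*(-12)))² = (4*25 - (77 + 144 + 216))² = (100 - 1*437)² = (100 - 437)² = (-337)² = 113569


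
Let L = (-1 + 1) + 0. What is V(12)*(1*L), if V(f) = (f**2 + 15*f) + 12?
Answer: 0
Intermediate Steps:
L = 0 (L = 0 + 0 = 0)
V(f) = 12 + f**2 + 15*f
V(12)*(1*L) = (12 + 12**2 + 15*12)*(1*0) = (12 + 144 + 180)*0 = 336*0 = 0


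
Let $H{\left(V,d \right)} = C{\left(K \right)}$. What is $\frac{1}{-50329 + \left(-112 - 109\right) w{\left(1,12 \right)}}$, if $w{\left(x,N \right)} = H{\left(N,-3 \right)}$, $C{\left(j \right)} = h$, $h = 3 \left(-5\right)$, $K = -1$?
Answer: $- \frac{1}{47014} \approx -2.127 \cdot 10^{-5}$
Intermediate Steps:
$h = -15$
$C{\left(j \right)} = -15$
$H{\left(V,d \right)} = -15$
$w{\left(x,N \right)} = -15$
$\frac{1}{-50329 + \left(-112 - 109\right) w{\left(1,12 \right)}} = \frac{1}{-50329 + \left(-112 - 109\right) \left(-15\right)} = \frac{1}{-50329 - -3315} = \frac{1}{-50329 + 3315} = \frac{1}{-47014} = - \frac{1}{47014}$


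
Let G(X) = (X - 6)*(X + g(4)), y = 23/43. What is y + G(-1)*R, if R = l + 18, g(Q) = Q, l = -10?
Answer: -7201/43 ≈ -167.47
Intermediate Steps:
R = 8 (R = -10 + 18 = 8)
y = 23/43 (y = 23*(1/43) = 23/43 ≈ 0.53488)
G(X) = (-6 + X)*(4 + X) (G(X) = (X - 6)*(X + 4) = (-6 + X)*(4 + X))
y + G(-1)*R = 23/43 + (-24 + (-1)² - 2*(-1))*8 = 23/43 + (-24 + 1 + 2)*8 = 23/43 - 21*8 = 23/43 - 168 = -7201/43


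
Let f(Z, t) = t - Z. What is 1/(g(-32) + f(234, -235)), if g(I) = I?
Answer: -1/501 ≈ -0.0019960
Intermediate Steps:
1/(g(-32) + f(234, -235)) = 1/(-32 + (-235 - 1*234)) = 1/(-32 + (-235 - 234)) = 1/(-32 - 469) = 1/(-501) = -1/501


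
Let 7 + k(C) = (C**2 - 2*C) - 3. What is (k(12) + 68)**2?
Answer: 31684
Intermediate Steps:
k(C) = -10 + C**2 - 2*C (k(C) = -7 + ((C**2 - 2*C) - 3) = -7 + (-3 + C**2 - 2*C) = -10 + C**2 - 2*C)
(k(12) + 68)**2 = ((-10 + 12**2 - 2*12) + 68)**2 = ((-10 + 144 - 24) + 68)**2 = (110 + 68)**2 = 178**2 = 31684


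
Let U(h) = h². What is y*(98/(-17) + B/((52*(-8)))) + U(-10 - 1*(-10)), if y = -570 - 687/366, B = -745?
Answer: 1960718207/862784 ≈ 2272.5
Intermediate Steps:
y = -69769/122 (y = -570 - 687/366 = -570 - 1*229/122 = -570 - 229/122 = -69769/122 ≈ -571.88)
y*(98/(-17) + B/((52*(-8)))) + U(-10 - 1*(-10)) = -69769*(98/(-17) - 745/(52*(-8)))/122 + (-10 - 1*(-10))² = -69769*(98*(-1/17) - 745/(-416))/122 + (-10 + 10)² = -69769*(-98/17 - 745*(-1/416))/122 + 0² = -69769*(-98/17 + 745/416)/122 + 0 = -69769/122*(-28103/7072) + 0 = 1960718207/862784 + 0 = 1960718207/862784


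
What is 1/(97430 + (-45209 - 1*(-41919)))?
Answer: 1/94140 ≈ 1.0622e-5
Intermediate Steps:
1/(97430 + (-45209 - 1*(-41919))) = 1/(97430 + (-45209 + 41919)) = 1/(97430 - 3290) = 1/94140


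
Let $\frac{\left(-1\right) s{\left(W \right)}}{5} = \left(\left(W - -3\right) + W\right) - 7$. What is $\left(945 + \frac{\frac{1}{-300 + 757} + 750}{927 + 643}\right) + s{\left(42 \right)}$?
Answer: $\frac{391374801}{717490} \approx 545.48$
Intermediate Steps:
$s{\left(W \right)} = 20 - 10 W$ ($s{\left(W \right)} = - 5 \left(\left(\left(W - -3\right) + W\right) - 7\right) = - 5 \left(\left(\left(W + 3\right) + W\right) - 7\right) = - 5 \left(\left(\left(3 + W\right) + W\right) - 7\right) = - 5 \left(\left(3 + 2 W\right) - 7\right) = - 5 \left(-4 + 2 W\right) = 20 - 10 W$)
$\left(945 + \frac{\frac{1}{-300 + 757} + 750}{927 + 643}\right) + s{\left(42 \right)} = \left(945 + \frac{\frac{1}{-300 + 757} + 750}{927 + 643}\right) + \left(20 - 420\right) = \left(945 + \frac{\frac{1}{457} + 750}{1570}\right) + \left(20 - 420\right) = \left(945 + \left(\frac{1}{457} + 750\right) \frac{1}{1570}\right) - 400 = \left(945 + \frac{342751}{457} \cdot \frac{1}{1570}\right) - 400 = \left(945 + \frac{342751}{717490}\right) - 400 = \frac{678370801}{717490} - 400 = \frac{391374801}{717490}$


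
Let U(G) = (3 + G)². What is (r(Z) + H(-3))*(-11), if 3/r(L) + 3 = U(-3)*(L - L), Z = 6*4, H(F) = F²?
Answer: -88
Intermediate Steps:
Z = 24
r(L) = -1 (r(L) = 3/(-3 + (3 - 3)²*(L - L)) = 3/(-3 + 0²*0) = 3/(-3 + 0*0) = 3/(-3 + 0) = 3/(-3) = 3*(-⅓) = -1)
(r(Z) + H(-3))*(-11) = (-1 + (-3)²)*(-11) = (-1 + 9)*(-11) = 8*(-11) = -88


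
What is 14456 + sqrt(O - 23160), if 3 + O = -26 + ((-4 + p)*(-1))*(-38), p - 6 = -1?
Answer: 14456 + I*sqrt(23151) ≈ 14456.0 + 152.15*I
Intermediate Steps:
p = 5 (p = 6 - 1 = 5)
O = 9 (O = -3 + (-26 + ((-4 + 5)*(-1))*(-38)) = -3 + (-26 + (1*(-1))*(-38)) = -3 + (-26 - 1*(-38)) = -3 + (-26 + 38) = -3 + 12 = 9)
14456 + sqrt(O - 23160) = 14456 + sqrt(9 - 23160) = 14456 + sqrt(-23151) = 14456 + I*sqrt(23151)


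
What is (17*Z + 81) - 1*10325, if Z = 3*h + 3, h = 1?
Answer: -10142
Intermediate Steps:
Z = 6 (Z = 3*1 + 3 = 3 + 3 = 6)
(17*Z + 81) - 1*10325 = (17*6 + 81) - 1*10325 = (102 + 81) - 10325 = 183 - 10325 = -10142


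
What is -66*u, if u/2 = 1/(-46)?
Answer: 66/23 ≈ 2.8696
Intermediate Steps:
u = -1/23 (u = 2/(-46) = 2*(-1/46) = -1/23 ≈ -0.043478)
-66*u = -66*(-1/23) = 66/23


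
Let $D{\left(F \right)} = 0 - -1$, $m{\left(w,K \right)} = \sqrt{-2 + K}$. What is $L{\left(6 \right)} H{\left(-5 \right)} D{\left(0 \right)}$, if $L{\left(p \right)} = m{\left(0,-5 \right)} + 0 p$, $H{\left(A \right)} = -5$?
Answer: $- 5 i \sqrt{7} \approx - 13.229 i$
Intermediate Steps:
$L{\left(p \right)} = i \sqrt{7}$ ($L{\left(p \right)} = \sqrt{-2 - 5} + 0 p = \sqrt{-7} + 0 = i \sqrt{7} + 0 = i \sqrt{7}$)
$D{\left(F \right)} = 1$ ($D{\left(F \right)} = 0 + 1 = 1$)
$L{\left(6 \right)} H{\left(-5 \right)} D{\left(0 \right)} = i \sqrt{7} \left(-5\right) 1 = - 5 i \sqrt{7} \cdot 1 = - 5 i \sqrt{7}$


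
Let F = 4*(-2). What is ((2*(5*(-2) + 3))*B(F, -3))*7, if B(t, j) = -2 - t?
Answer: -588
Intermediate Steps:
F = -8
((2*(5*(-2) + 3))*B(F, -3))*7 = ((2*(5*(-2) + 3))*(-2 - 1*(-8)))*7 = ((2*(-10 + 3))*(-2 + 8))*7 = ((2*(-7))*6)*7 = -14*6*7 = -84*7 = -588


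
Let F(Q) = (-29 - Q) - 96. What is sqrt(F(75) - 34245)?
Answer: 83*I*sqrt(5) ≈ 185.59*I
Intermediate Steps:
F(Q) = -125 - Q
sqrt(F(75) - 34245) = sqrt((-125 - 1*75) - 34245) = sqrt((-125 - 75) - 34245) = sqrt(-200 - 34245) = sqrt(-34445) = 83*I*sqrt(5)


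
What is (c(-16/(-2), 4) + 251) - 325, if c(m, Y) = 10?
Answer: -64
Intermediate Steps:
(c(-16/(-2), 4) + 251) - 325 = (10 + 251) - 325 = 261 - 325 = -64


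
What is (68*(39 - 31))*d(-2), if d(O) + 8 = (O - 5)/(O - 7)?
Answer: -35360/9 ≈ -3928.9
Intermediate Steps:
d(O) = -8 + (-5 + O)/(-7 + O) (d(O) = -8 + (O - 5)/(O - 7) = -8 + (-5 + O)/(-7 + O))
(68*(39 - 31))*d(-2) = (68*(39 - 31))*((51 - 7*(-2))/(-7 - 2)) = (68*8)*((51 + 14)/(-9)) = 544*(-⅑*65) = 544*(-65/9) = -35360/9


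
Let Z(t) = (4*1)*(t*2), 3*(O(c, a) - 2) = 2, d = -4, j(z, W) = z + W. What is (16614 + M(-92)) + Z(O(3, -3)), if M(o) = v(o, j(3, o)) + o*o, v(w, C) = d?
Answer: 75286/3 ≈ 25095.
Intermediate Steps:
j(z, W) = W + z
v(w, C) = -4
O(c, a) = 8/3 (O(c, a) = 2 + (⅓)*2 = 2 + ⅔ = 8/3)
M(o) = -4 + o² (M(o) = -4 + o*o = -4 + o²)
Z(t) = 8*t (Z(t) = 4*(2*t) = 8*t)
(16614 + M(-92)) + Z(O(3, -3)) = (16614 + (-4 + (-92)²)) + 8*(8/3) = (16614 + (-4 + 8464)) + 64/3 = (16614 + 8460) + 64/3 = 25074 + 64/3 = 75286/3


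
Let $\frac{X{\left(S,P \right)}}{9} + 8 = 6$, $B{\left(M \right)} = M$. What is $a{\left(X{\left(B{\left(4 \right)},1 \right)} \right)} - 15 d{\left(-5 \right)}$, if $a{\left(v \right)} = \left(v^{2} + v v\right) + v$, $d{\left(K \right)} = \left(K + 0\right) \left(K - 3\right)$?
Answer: $30$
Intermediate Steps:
$X{\left(S,P \right)} = -18$ ($X{\left(S,P \right)} = -72 + 9 \cdot 6 = -72 + 54 = -18$)
$d{\left(K \right)} = K \left(-3 + K\right)$
$a{\left(v \right)} = v + 2 v^{2}$ ($a{\left(v \right)} = \left(v^{2} + v^{2}\right) + v = 2 v^{2} + v = v + 2 v^{2}$)
$a{\left(X{\left(B{\left(4 \right)},1 \right)} \right)} - 15 d{\left(-5 \right)} = - 18 \left(1 + 2 \left(-18\right)\right) - 15 \left(- 5 \left(-3 - 5\right)\right) = - 18 \left(1 - 36\right) - 15 \left(\left(-5\right) \left(-8\right)\right) = \left(-18\right) \left(-35\right) - 600 = 630 - 600 = 30$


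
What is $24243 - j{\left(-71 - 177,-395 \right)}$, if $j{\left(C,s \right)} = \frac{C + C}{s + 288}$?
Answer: $\frac{2593505}{107} \approx 24238.0$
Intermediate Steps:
$j{\left(C,s \right)} = \frac{2 C}{288 + s}$
$24243 - j{\left(-71 - 177,-395 \right)} = 24243 - \frac{2 \left(-71 - 177\right)}{288 - 395} = 24243 - \frac{2 \left(-71 - 177\right)}{-107} = 24243 - 2 \left(-248\right) \left(- \frac{1}{107}\right) = 24243 - \frac{496}{107} = \frac{2593505}{107}$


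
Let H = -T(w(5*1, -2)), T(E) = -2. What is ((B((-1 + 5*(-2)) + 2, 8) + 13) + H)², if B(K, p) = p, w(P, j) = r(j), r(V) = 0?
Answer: 529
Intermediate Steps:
w(P, j) = 0
H = 2 (H = -1*(-2) = 2)
((B((-1 + 5*(-2)) + 2, 8) + 13) + H)² = ((8 + 13) + 2)² = (21 + 2)² = 23² = 529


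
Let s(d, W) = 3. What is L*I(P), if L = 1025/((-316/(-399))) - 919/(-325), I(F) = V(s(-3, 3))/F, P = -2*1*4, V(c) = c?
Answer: -399621837/821600 ≈ -486.39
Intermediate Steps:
P = -8 (P = -2*4 = -8)
I(F) = 3/F
L = 133207279/102700 (L = 1025/((-316*(-1/399))) - 919*(-1/325) = 1025/(316/399) + 919/325 = 1025*(399/316) + 919/325 = 408975/316 + 919/325 = 133207279/102700 ≈ 1297.1)
L*I(P) = 133207279*(3/(-8))/102700 = 133207279*(3*(-1/8))/102700 = (133207279/102700)*(-3/8) = -399621837/821600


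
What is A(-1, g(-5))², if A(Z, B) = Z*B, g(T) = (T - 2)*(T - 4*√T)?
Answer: -2695 + 1960*I*√5 ≈ -2695.0 + 4382.7*I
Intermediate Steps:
g(T) = (-2 + T)*(T - 4*√T)
A(Z, B) = B*Z
A(-1, g(-5))² = (((-5)² - (-20)*I*√5 - 2*(-5) + 8*√(-5))*(-1))² = ((25 - (-20)*I*√5 + 10 + 8*(I*√5))*(-1))² = ((25 + 20*I*√5 + 10 + 8*I*√5)*(-1))² = ((35 + 28*I*√5)*(-1))² = (-35 - 28*I*√5)²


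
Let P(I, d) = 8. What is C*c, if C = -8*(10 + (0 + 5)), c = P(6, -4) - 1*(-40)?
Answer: -5760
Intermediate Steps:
c = 48 (c = 8 - 1*(-40) = 8 + 40 = 48)
C = -120 (C = -8*(10 + 5) = -8*15 = -120)
C*c = -120*48 = -5760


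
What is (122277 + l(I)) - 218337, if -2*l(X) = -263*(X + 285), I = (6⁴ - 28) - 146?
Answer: 177921/2 ≈ 88961.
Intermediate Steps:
I = 1122 (I = (1296 - 28) - 146 = 1268 - 146 = 1122)
l(X) = 74955/2 + 263*X/2 (l(X) = -(-263)*(X + 285)/2 = -(-263)*(285 + X)/2 = -(-74955 - 263*X)/2 = 74955/2 + 263*X/2)
(122277 + l(I)) - 218337 = (122277 + (74955/2 + (263/2)*1122)) - 218337 = (122277 + (74955/2 + 147543)) - 218337 = (122277 + 370041/2) - 218337 = 614595/2 - 218337 = 177921/2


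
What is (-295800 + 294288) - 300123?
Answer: -301635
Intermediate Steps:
(-295800 + 294288) - 300123 = -1512 - 300123 = -301635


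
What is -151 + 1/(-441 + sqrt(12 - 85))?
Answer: -29378095/194554 - I*sqrt(73)/194554 ≈ -151.0 - 4.3916e-5*I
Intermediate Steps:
-151 + 1/(-441 + sqrt(12 - 85)) = -151 + 1/(-441 + sqrt(-73)) = -151 + 1/(-441 + I*sqrt(73))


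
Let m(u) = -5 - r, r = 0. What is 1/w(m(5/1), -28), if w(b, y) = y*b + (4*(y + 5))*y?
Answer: 1/2716 ≈ 0.00036819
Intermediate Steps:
m(u) = -5 (m(u) = -5 - 1*0 = -5 + 0 = -5)
w(b, y) = b*y + y*(20 + 4*y) (w(b, y) = b*y + (4*(5 + y))*y = b*y + (20 + 4*y)*y = b*y + y*(20 + 4*y))
1/w(m(5/1), -28) = 1/(-28*(20 - 5 + 4*(-28))) = 1/(-28*(20 - 5 - 112)) = 1/(-28*(-97)) = 1/2716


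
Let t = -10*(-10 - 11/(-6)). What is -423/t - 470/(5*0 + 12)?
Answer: -65189/1470 ≈ -44.346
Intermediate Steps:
t = 245/3 (t = -10*(-10 - 11*(-⅙)) = -10*(-10 + 11/6) = -10*(-49/6) = 245/3 ≈ 81.667)
-423/t - 470/(5*0 + 12) = -423/245/3 - 470/(5*0 + 12) = -423*3/245 - 470/(0 + 12) = -1269/245 - 470/12 = -1269/245 - 470*1/12 = -1269/245 - 235/6 = -65189/1470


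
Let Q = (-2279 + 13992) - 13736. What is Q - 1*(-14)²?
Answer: -2219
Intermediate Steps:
Q = -2023 (Q = 11713 - 13736 = -2023)
Q - 1*(-14)² = -2023 - 1*(-14)² = -2023 - 1*196 = -2023 - 196 = -2219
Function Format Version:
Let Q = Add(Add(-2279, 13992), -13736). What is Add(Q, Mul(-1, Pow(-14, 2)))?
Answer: -2219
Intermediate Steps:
Q = -2023 (Q = Add(11713, -13736) = -2023)
Add(Q, Mul(-1, Pow(-14, 2))) = Add(-2023, Mul(-1, Pow(-14, 2))) = Add(-2023, Mul(-1, 196)) = Add(-2023, -196) = -2219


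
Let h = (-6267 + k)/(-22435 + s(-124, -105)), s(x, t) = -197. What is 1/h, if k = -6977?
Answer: 5658/3311 ≈ 1.7088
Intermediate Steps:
h = 3311/5658 (h = (-6267 - 6977)/(-22435 - 197) = -13244/(-22632) = -13244*(-1/22632) = 3311/5658 ≈ 0.58519)
1/h = 1/(3311/5658) = 5658/3311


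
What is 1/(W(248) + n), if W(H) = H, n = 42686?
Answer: 1/42934 ≈ 2.3292e-5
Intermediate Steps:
1/(W(248) + n) = 1/(248 + 42686) = 1/42934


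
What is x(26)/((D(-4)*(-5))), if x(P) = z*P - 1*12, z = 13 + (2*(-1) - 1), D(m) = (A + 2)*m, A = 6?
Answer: 31/20 ≈ 1.5500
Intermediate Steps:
D(m) = 8*m (D(m) = (6 + 2)*m = 8*m)
z = 10 (z = 13 + (-2 - 1) = 13 - 3 = 10)
x(P) = -12 + 10*P (x(P) = 10*P - 1*12 = 10*P - 12 = -12 + 10*P)
x(26)/((D(-4)*(-5))) = (-12 + 10*26)/(((8*(-4))*(-5))) = (-12 + 260)/((-32*(-5))) = 248/160 = 248*(1/160) = 31/20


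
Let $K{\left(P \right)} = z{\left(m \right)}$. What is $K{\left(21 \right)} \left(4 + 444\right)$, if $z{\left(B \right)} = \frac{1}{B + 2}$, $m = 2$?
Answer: $112$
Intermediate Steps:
$z{\left(B \right)} = \frac{1}{2 + B}$
$K{\left(P \right)} = \frac{1}{4}$ ($K{\left(P \right)} = \frac{1}{2 + 2} = \frac{1}{4}$)
$K{\left(21 \right)} \left(4 + 444\right) = \frac{4 + 444}{4} = \frac{1}{4} \cdot 448 = 112$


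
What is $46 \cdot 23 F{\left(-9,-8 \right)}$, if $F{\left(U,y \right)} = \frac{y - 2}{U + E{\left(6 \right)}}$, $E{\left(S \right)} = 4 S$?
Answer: $- \frac{2116}{3} \approx -705.33$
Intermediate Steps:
$F{\left(U,y \right)} = \frac{-2 + y}{24 + U}$ ($F{\left(U,y \right)} = \frac{y - 2}{U + 4 \cdot 6} = \frac{-2 + y}{U + 24} = \frac{-2 + y}{24 + U}$)
$46 \cdot 23 F{\left(-9,-8 \right)} = 46 \cdot 23 \frac{-2 - 8}{24 - 9} = 1058 \cdot \frac{1}{15} \left(-10\right) = 1058 \left(- \frac{2}{3}\right) = - \frac{2116}{3}$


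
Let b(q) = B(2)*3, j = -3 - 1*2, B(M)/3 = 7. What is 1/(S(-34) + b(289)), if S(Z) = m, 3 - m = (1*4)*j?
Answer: 1/86 ≈ 0.011628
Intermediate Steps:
B(M) = 21 (B(M) = 3*7 = 21)
j = -5 (j = -3 - 2 = -5)
m = 23 (m = 3 - 1*4*(-5) = 3 - 4*(-5) = 3 - 1*(-20) = 3 + 20 = 23)
b(q) = 63 (b(q) = 21*3 = 63)
S(Z) = 23
1/(S(-34) + b(289)) = 1/(23 + 63) = 1/86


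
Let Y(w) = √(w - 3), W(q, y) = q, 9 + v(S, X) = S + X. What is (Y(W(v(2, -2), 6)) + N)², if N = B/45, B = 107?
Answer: -12851/2025 + 428*I*√3/45 ≈ -6.3462 + 16.474*I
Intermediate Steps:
v(S, X) = -9 + S + X (v(S, X) = -9 + (S + X) = -9 + S + X)
Y(w) = √(-3 + w)
N = 107/45 ≈ 2.3778
(Y(W(v(2, -2), 6)) + N)² = (√(-3 + (-9 + 2 - 2)) + 107/45)² = (√(-3 - 9) + 107/45)² = (√(-12) + 107/45)² = (2*I*√3 + 107/45)² = (107/45 + 2*I*√3)²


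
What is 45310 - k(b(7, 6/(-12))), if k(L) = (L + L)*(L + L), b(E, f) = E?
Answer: 45114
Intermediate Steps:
k(L) = 4*L² (k(L) = (2*L)*(2*L) = 4*L²)
45310 - k(b(7, 6/(-12))) = 45310 - 4*7² = 45310 - 4*49 = 45310 - 1*196 = 45310 - 196 = 45114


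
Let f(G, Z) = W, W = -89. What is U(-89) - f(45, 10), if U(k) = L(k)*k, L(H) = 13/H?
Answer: 102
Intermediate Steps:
f(G, Z) = -89
U(k) = 13 (U(k) = (13/k)*k = 13)
U(-89) - f(45, 10) = 13 - 1*(-89) = 13 + 89 = 102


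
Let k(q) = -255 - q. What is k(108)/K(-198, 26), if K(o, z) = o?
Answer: 11/6 ≈ 1.8333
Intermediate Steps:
k(108)/K(-198, 26) = (-255 - 1*108)/(-198) = (-255 - 108)*(-1/198) = -363*(-1/198) = 11/6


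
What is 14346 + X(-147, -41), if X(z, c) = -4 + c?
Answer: 14301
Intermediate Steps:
14346 + X(-147, -41) = 14346 + (-4 - 41) = 14346 - 45 = 14301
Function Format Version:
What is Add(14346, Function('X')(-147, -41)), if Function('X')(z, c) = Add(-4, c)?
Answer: 14301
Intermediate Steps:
Add(14346, Function('X')(-147, -41)) = Add(14346, Add(-4, -41)) = Add(14346, -45) = 14301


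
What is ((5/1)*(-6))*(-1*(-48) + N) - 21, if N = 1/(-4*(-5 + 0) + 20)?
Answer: -5847/4 ≈ -1461.8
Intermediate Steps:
N = 1/40 (N = 1/(-4*(-5) + 20) = 1/(20 + 20) = 1/40 ≈ 0.025000)
((5/1)*(-6))*(-1*(-48) + N) - 21 = ((5/1)*(-6))*(-1*(-48) + 1/40) - 21 = ((5*1)*(-6))*(48 + 1/40) - 21 = (5*(-6))*(1921/40) - 21 = -30*1921/40 - 21 = -5763/4 - 21 = -5847/4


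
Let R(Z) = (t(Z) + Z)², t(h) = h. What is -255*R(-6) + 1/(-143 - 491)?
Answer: -23280481/634 ≈ -36720.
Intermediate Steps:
R(Z) = 4*Z² (R(Z) = (Z + Z)² = (2*Z)² = 4*Z²)
-255*R(-6) + 1/(-143 - 491) = -1020*(-6)² + 1/(-143 - 491) = -1020*36 + 1/(-634) = -255*144 - 1/634 = -36720 - 1/634 = -23280481/634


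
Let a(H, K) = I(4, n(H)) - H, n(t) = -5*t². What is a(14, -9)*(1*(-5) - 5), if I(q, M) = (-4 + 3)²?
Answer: 130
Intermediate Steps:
I(q, M) = 1 (I(q, M) = (-1)² = 1)
a(H, K) = 1 - H
a(14, -9)*(1*(-5) - 5) = (1 - 1*14)*(1*(-5) - 5) = (1 - 14)*(-5 - 5) = -13*(-10) = 130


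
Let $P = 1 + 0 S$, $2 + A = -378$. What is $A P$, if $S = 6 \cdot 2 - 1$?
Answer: $-380$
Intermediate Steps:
$A = -380$ ($A = -2 - 378 = -380$)
$S = 11$ ($S = 12 - 1 = 11$)
$P = 1$ ($P = 1 + 0 \cdot 11 = 1 + 0 = 1$)
$A P = \left(-380\right) 1 = -380$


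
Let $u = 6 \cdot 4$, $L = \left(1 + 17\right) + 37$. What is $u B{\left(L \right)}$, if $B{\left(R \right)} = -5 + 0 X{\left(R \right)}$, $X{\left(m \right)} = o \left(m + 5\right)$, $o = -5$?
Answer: $-120$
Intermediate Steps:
$X{\left(m \right)} = -25 - 5 m$ ($X{\left(m \right)} = - 5 \left(m + 5\right) = - 5 \left(5 + m\right) = -25 - 5 m$)
$L = 55$ ($L = 18 + 37 = 55$)
$B{\left(R \right)} = -5$ ($B{\left(R \right)} = -5 + 0 \left(-25 - 5 R\right) = -5 + 0 = -5$)
$u = 24$
$u B{\left(L \right)} = 24 \left(-5\right) = -120$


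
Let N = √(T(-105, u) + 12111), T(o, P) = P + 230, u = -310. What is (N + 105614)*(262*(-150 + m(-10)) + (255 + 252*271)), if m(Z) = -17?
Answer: 2618487902 + 24793*√12031 ≈ 2.6212e+9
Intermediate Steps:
T(o, P) = 230 + P
N = √12031 (N = √((230 - 310) + 12111) = √(-80 + 12111) = √12031 ≈ 109.69)
(N + 105614)*(262*(-150 + m(-10)) + (255 + 252*271)) = (√12031 + 105614)*(262*(-150 - 17) + (255 + 252*271)) = (105614 + √12031)*(262*(-167) + (255 + 68292)) = (105614 + √12031)*(-43754 + 68547) = (105614 + √12031)*24793 = 2618487902 + 24793*√12031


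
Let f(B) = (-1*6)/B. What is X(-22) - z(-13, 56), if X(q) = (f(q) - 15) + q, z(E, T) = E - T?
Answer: 355/11 ≈ 32.273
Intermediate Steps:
f(B) = -6/B
X(q) = -15 + q - 6/q (X(q) = (-6/q - 15) + q = (-15 - 6/q) + q = -15 + q - 6/q)
X(-22) - z(-13, 56) = (-15 - 22 - 6/(-22)) - (-13 - 1*56) = (-15 - 22 - 6*(-1/22)) - (-13 - 56) = (-15 - 22 + 3/11) - 1*(-69) = -404/11 + 69 = 355/11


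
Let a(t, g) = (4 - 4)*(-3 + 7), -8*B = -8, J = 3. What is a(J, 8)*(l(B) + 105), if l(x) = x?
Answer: 0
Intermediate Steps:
B = 1 (B = -1/8*(-8) = 1)
a(t, g) = 0 (a(t, g) = 0*4 = 0)
a(J, 8)*(l(B) + 105) = 0*(1 + 105) = 0*106 = 0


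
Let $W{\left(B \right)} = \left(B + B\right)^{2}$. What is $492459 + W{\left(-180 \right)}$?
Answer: $622059$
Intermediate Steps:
$W{\left(B \right)} = 4 B^{2}$ ($W{\left(B \right)} = \left(2 B\right)^{2} = 4 B^{2}$)
$492459 + W{\left(-180 \right)} = 492459 + 4 \left(-180\right)^{2} = 492459 + 4 \cdot 32400 = 492459 + 129600 = 622059$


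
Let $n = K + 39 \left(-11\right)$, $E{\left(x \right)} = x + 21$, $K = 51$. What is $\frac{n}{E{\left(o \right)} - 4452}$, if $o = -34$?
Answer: $\frac{378}{4465} \approx 0.084659$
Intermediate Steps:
$E{\left(x \right)} = 21 + x$
$n = -378$ ($n = 51 + 39 \left(-11\right) = 51 - 429 = -378$)
$\frac{n}{E{\left(o \right)} - 4452} = - \frac{378}{\left(21 - 34\right) - 4452} = - \frac{378}{-13 - 4452} = - \frac{378}{-4465} = \left(-378\right) \left(- \frac{1}{4465}\right) = \frac{378}{4465}$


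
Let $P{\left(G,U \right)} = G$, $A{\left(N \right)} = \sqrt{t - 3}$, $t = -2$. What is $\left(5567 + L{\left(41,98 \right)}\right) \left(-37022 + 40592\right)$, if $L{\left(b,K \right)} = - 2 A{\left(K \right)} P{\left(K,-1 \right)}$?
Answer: $19874190 - 699720 i \sqrt{5} \approx 1.9874 \cdot 10^{7} - 1.5646 \cdot 10^{6} i$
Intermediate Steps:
$A{\left(N \right)} = i \sqrt{5}$ ($A{\left(N \right)} = \sqrt{-2 - 3} = \sqrt{-5} = i \sqrt{5}$)
$L{\left(b,K \right)} = - 2 i K \sqrt{5}$ ($L{\left(b,K \right)} = - 2 i \sqrt{5} K = - 2 i K \sqrt{5}$)
$\left(5567 + L{\left(41,98 \right)}\right) \left(-37022 + 40592\right) = \left(5567 - 2 i 98 \sqrt{5}\right) \left(-37022 + 40592\right) = \left(5567 - 196 i \sqrt{5}\right) 3570 = 19874190 - 699720 i \sqrt{5}$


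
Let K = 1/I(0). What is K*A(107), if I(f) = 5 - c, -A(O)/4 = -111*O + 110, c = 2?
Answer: 47068/3 ≈ 15689.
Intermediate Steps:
A(O) = -440 + 444*O (A(O) = -4*(-111*O + 110) = -4*(110 - 111*O) = -440 + 444*O)
I(f) = 3 (I(f) = 5 - 1*2 = 5 - 2 = 3)
K = ⅓ (K = 1/3 = 1*(⅓) = ⅓ ≈ 0.33333)
K*A(107) = (-440 + 444*107)/3 = (-440 + 47508)/3 = (⅓)*47068 = 47068/3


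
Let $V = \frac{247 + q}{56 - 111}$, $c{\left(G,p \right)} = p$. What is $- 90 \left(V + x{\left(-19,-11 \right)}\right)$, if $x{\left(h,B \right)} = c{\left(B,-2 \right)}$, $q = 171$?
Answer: $864$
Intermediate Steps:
$x{\left(h,B \right)} = -2$
$V = - \frac{38}{5}$ ($V = \frac{247 + 171}{56 - 111} = \frac{418}{-55} = 418 \left(- \frac{1}{55}\right) = - \frac{38}{5} \approx -7.6$)
$- 90 \left(V + x{\left(-19,-11 \right)}\right) = - 90 \left(- \frac{38}{5} - 2\right) = \left(-90\right) \left(- \frac{48}{5}\right) = 864$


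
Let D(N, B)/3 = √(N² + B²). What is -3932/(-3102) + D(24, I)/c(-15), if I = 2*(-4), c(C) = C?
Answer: 1966/1551 - 8*√10/5 ≈ -3.7921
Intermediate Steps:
I = -8
D(N, B) = 3*√(B² + N²) (D(N, B) = 3*√(N² + B²) = 3*√(B² + N²))
-3932/(-3102) + D(24, I)/c(-15) = -3932/(-3102) + (3*√((-8)² + 24²))/(-15) = -3932*(-1/3102) + (3*√(64 + 576))*(-1/15) = 1966/1551 + (3*√640)*(-1/15) = 1966/1551 + (3*(8*√10))*(-1/15) = 1966/1551 + (24*√10)*(-1/15) = 1966/1551 - 8*√10/5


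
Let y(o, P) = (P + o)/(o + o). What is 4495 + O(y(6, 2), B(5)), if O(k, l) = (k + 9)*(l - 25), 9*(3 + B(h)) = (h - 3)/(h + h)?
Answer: 570314/135 ≈ 4224.5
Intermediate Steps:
y(o, P) = (P + o)/(2*o) (y(o, P) = (P + o)/((2*o)) = (P + o)*(1/(2*o)) = (P + o)/(2*o))
B(h) = -3 + (-3 + h)/(18*h) (B(h) = -3 + ((h - 3)/(h + h))/9 = -3 + ((-3 + h)/((2*h)))/9 = -3 + ((-3 + h)*(1/(2*h)))/9 = -3 + ((-3 + h)/(2*h))/9 = -3 + (-3 + h)/(18*h))
O(k, l) = (-25 + l)*(9 + k) (O(k, l) = (9 + k)*(-25 + l) = (-25 + l)*(9 + k))
4495 + O(y(6, 2), B(5)) = 4495 + (-225 - 25*(2 + 6)/(2*6) + 9*((1/18)*(-3 - 53*5)/5) + ((½)*(2 + 6)/6)*((1/18)*(-3 - 53*5)/5)) = 4495 + (-225 - 25*8/(2*6) + 9*((1/18)*(⅕)*(-3 - 265)) + ((½)*(⅙)*8)*((1/18)*(⅕)*(-3 - 265))) = 4495 + (-225 - 25*⅔ + 9*((1/18)*(⅕)*(-268)) + 2*((1/18)*(⅕)*(-268))/3) = 4495 + (-225 - 50/3 + 9*(-134/45) + (⅔)*(-134/45)) = 4495 + (-225 - 50/3 - 134/5 - 268/135) = 4495 - 36511/135 = 570314/135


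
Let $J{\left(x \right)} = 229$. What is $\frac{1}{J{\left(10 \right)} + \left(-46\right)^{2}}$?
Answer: $\frac{1}{2345} \approx 0.00042644$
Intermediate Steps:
$\frac{1}{J{\left(10 \right)} + \left(-46\right)^{2}} = \frac{1}{229 + \left(-46\right)^{2}} = \frac{1}{229 + 2116} = \frac{1}{2345}$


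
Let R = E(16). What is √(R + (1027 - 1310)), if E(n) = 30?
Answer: I*√253 ≈ 15.906*I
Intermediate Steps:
R = 30
√(R + (1027 - 1310)) = √(30 + (1027 - 1310)) = √(30 - 283) = √(-253) = I*√253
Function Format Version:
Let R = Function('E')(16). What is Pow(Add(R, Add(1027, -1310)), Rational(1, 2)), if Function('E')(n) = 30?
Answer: Mul(I, Pow(253, Rational(1, 2))) ≈ Mul(15.906, I)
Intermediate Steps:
R = 30
Pow(Add(R, Add(1027, -1310)), Rational(1, 2)) = Pow(Add(30, Add(1027, -1310)), Rational(1, 2)) = Pow(Add(30, -283), Rational(1, 2)) = Pow(-253, Rational(1, 2)) = Mul(I, Pow(253, Rational(1, 2)))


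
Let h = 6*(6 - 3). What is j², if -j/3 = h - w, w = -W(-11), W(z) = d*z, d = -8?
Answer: 101124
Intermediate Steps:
W(z) = -8*z
w = -88 (w = -(-8)*(-11) = -1*88 = -88)
h = 18 (h = 6*3 = 18)
j = -318 (j = -3*(18 - 1*(-88)) = -3*(18 + 88) = -3*106 = -318)
j² = (-318)² = 101124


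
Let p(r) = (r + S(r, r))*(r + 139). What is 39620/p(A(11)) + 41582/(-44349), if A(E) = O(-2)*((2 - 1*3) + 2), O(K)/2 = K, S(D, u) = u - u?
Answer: -29659361/399141 ≈ -74.308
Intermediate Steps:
S(D, u) = 0
O(K) = 2*K
A(E) = -4 (A(E) = (2*(-2))*((2 - 1*3) + 2) = -4*((2 - 3) + 2) = -4*(-1 + 2) = -4*1 = -4)
p(r) = r*(139 + r) (p(r) = (r + 0)*(r + 139) = r*(139 + r))
39620/p(A(11)) + 41582/(-44349) = 39620/((-4*(139 - 4))) + 41582/(-44349) = 39620/((-4*135)) + 41582*(-1/44349) = 39620/(-540) - 41582/44349 = 39620*(-1/540) - 41582/44349 = -1981/27 - 41582/44349 = -29659361/399141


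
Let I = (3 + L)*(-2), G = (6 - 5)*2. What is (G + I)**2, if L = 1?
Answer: 36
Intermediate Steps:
G = 2 (G = 1*2 = 2)
I = -8 (I = (3 + 1)*(-2) = 4*(-2) = -8)
(G + I)**2 = (2 - 8)**2 = (-6)**2 = 36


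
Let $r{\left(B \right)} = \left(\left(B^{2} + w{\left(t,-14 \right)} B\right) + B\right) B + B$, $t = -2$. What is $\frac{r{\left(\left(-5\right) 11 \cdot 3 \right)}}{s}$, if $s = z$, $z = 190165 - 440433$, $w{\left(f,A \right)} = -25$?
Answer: $\frac{2572845}{125134} \approx 20.561$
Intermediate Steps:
$z = -250268$ ($z = 190165 - 440433 = -250268$)
$r{\left(B \right)} = B + B \left(B^{2} - 24 B\right)$ ($r{\left(B \right)} = \left(\left(B^{2} - 25 B\right) + B\right) B + B = \left(B^{2} - 24 B\right) B + B = B \left(B^{2} - 24 B\right) + B = B + B \left(B^{2} - 24 B\right)$)
$s = -250268$
$\frac{r{\left(\left(-5\right) 11 \cdot 3 \right)}}{s} = \frac{\left(-5\right) 11 \cdot 3 \left(1 + \left(\left(-5\right) 11 \cdot 3\right)^{2} - 24 \left(-5\right) 11 \cdot 3\right)}{-250268} = \left(-55\right) 3 \left(1 + \left(\left(-55\right) 3\right)^{2} - 24 \left(\left(-55\right) 3\right)\right) \left(- \frac{1}{250268}\right) = - 165 \left(1 + \left(-165\right)^{2} - -3960\right) \left(- \frac{1}{250268}\right) = - 165 \left(1 + 27225 + 3960\right) \left(- \frac{1}{250268}\right) = \left(-165\right) 31186 \left(- \frac{1}{250268}\right) = \left(-5145690\right) \left(- \frac{1}{250268}\right) = \frac{2572845}{125134}$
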